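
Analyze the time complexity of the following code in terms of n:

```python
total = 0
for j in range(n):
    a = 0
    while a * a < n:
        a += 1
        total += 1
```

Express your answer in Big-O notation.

Each loop level contributes: n × √n. Multiplying the contributions gives O(n√n).

Answer: O(n√n)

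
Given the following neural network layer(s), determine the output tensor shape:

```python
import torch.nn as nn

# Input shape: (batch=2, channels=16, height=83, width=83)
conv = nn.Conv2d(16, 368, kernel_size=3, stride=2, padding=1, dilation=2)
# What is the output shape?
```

Input: (2, 16, 83, 83) -> Output: (2, 368, 41, 41)

Answer: (2, 368, 41, 41)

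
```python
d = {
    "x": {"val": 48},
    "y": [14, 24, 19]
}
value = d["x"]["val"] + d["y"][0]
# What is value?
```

Trace:
`d = { ...` → d = {'x': {'val': 48}, 'y': [14, 24, 19]}
`value = d["x"]["val"] + d["y"][0]` → value = 62
So value = 62

Answer: 62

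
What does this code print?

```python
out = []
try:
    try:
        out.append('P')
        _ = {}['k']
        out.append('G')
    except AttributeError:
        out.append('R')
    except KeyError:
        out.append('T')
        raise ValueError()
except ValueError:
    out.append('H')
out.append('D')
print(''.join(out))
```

Execution trace: 'P' (inner try body) → 'T' (inner except KeyError) → 'H' (outer except ValueError) → 'D' (after the try/except). Output: PTHD

Answer: PTHD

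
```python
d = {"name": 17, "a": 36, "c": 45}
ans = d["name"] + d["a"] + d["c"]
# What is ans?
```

Trace:
`d = {"name": 17, "a": 36, "c": 45}` → d = {'name': 17, 'a': 36, 'c': 45}
`ans = d["name"] + d["a"] + d["c"]` → ans = 98
So ans = 98

Answer: 98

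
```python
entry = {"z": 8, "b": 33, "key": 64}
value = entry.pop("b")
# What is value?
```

Trace:
`entry = {"z": 8, "b": 33, "key": 64}` → entry = {'z': 8, 'b': 33, 'key': 64}
`value = entry.pop("b")` → entry = {'z': 8, 'key': 64}; value = 33
So value = 33

Answer: 33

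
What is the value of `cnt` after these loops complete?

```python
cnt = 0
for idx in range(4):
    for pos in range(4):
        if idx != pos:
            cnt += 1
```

4² - 4 (exclude diagonal)
`cnt` takes the values: 0 → 1 → 2 → 3 → 4 → 5 → 6 → 7 → 8 → 9 → 10 → 11 → 12

Answer: 12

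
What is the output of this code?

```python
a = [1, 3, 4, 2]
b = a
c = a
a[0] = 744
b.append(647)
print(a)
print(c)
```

Key concept: multiple aliases.
Step by step:
`a = [1, 3, 4, 2]` → a = [1, 3, 4, 2]
`b = a` → b = [1, 3, 4, 2] (same object as a)
`c = a` → c = [1, 3, 4, 2] (same object as a, b)
`a[0] = 744` → a = [744, 3, 4, 2] (same object as b, c); b = [744, 3, 4, 2] (same object as a, c); c = [744, 3, 4, 2] (same object as a, b)
`b.append(647)` → a = [744, 3, 4, 2, 647] (same object as b, c); b = [744, 3, 4, 2, 647] (same object as a, c); c = [744, 3, 4, 2, 647] (same object as a, b)
`print(a)` → prints [744, 3, 4, 2, 647]
`print(c)` → prints [744, 3, 4, 2, 647]

Answer:
[744, 3, 4, 2, 647]
[744, 3, 4, 2, 647]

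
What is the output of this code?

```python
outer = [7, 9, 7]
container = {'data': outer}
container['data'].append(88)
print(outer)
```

Key concept: dict holds reference to list.
Step by step:
`outer = [7, 9, 7]` → outer = [7, 9, 7]
`container = {'data': outer}` → container = {'data': [7, 9, 7]}
`container['data'].append(88)` → outer = [7, 9, 7, 88]; container = {'data': [7, 9, 7, 88]}
`print(outer)` → prints [7, 9, 7, 88]

Answer: [7, 9, 7, 88]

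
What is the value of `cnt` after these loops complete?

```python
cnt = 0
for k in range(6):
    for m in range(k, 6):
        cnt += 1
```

Upper triangle: 6 + 5 + ... + 1
`cnt` takes the values: 0 → 1 → 2 → 3 → 4 → 5 → 6 → 7 → 8 → 9 → 10 → 11 → 12 → 13 → 14 → 15 → 16 → 17 → 18 → 19 → 20 → 21

Answer: 21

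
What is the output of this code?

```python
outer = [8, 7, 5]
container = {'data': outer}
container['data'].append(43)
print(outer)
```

Key concept: dict holds reference to list.
Step by step:
`outer = [8, 7, 5]` → outer = [8, 7, 5]
`container = {'data': outer}` → container = {'data': [8, 7, 5]}
`container['data'].append(43)` → outer = [8, 7, 5, 43]; container = {'data': [8, 7, 5, 43]}
`print(outer)` → prints [8, 7, 5, 43]

Answer: [8, 7, 5, 43]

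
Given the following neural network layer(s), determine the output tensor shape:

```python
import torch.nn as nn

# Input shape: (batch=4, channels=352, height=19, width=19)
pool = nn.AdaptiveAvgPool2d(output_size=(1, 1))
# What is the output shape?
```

Input: (4, 352, 19, 19) -> Output: (4, 352, 1, 1)

Answer: (4, 352, 1, 1)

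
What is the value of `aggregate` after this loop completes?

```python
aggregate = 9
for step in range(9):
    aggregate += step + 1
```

Start at 9, add 1 to 9 = 54
`aggregate` takes the values: 9 → 10 → 12 → 15 → 19 → 24 → 30 → 37 → 45 → 54

Answer: 54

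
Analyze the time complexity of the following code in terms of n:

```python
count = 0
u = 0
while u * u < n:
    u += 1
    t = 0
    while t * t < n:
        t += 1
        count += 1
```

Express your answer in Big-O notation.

Each loop level contributes: √n × √n. Multiplying the contributions gives O(n).

Answer: O(n)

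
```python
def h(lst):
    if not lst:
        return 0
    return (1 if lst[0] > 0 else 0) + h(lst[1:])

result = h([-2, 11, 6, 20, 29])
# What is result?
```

Count of positive elements in [-2, 11, 6, 20, 29] = 4

Answer: 4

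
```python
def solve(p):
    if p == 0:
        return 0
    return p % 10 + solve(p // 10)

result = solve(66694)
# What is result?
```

Sum of digits of 66694: 4 + 9 + 6 + 6 + 6 = 31

Answer: 31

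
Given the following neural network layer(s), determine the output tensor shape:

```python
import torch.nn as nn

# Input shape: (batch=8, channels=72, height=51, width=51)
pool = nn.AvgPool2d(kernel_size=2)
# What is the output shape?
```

Input: (8, 72, 51, 51) -> Output: (8, 72, 25, 25)

Answer: (8, 72, 25, 25)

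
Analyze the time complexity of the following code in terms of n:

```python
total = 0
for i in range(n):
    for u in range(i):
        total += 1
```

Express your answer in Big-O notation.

Each loop level contributes: n × n. Multiplying the contributions gives O(n^2).

Answer: O(n^2)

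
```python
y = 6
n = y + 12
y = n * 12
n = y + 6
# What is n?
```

Trace:
`y = 6` → y = 6
`n = y + 12` → n = 18
`y = n * 12` → y = 216
`n = y + 6` → n = 222
So n = 222

Answer: 222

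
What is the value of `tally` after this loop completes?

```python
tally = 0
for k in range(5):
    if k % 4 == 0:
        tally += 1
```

Count numbers divisible by 4 in range(5)
`tally` takes the values: 0 → 1 → 2

Answer: 2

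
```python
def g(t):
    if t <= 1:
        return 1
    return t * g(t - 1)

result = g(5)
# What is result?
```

g(5) = 5 * 4 * 3 * 2 * 1 = 120

Answer: 120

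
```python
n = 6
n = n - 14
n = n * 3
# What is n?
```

Trace:
`n = 6` → n = 6
`n = n - 14` → n = -8
`n = n * 3` → n = -24
So n = -24

Answer: -24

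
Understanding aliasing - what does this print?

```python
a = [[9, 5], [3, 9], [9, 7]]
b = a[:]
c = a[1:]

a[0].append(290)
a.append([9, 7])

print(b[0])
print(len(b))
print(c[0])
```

Key concept: slice with nested mutation.
Step by step:
`a = [[9, 5], [3, 9], [9, 7]]` → a = [[9, 5], [3, 9], [9, 7]]
`b = a[:]` → b = [[9, 5], [3, 9], [9, 7]]
`c = a[1:]` → c = [[3, 9], [9, 7]]
`a[0].append(290)` → a = [[9, 5, 290], [3, 9], [9, 7]]; b = [[9, 5, 290], [3, 9], [9, 7]]
`a.append([9, 7])` → a = [[9, 5, 290], [3, 9], [9, 7], [9, 7]]
`print(b[0])` → prints [9, 5, 290]
`print(len(b))` → prints 3
`print(c[0])` → prints [3, 9]

Answer:
[9, 5, 290]
3
[3, 9]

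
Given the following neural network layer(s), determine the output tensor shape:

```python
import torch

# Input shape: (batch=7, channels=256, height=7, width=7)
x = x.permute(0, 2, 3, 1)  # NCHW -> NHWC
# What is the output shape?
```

Input: (7, 256, 7, 7) -> Output: (7, 7, 7, 256)

Answer: (7, 7, 7, 256)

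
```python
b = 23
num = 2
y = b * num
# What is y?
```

Trace:
`b = 23` → b = 23
`num = 2` → num = 2
`y = b * num` → y = 46
So y = 46

Answer: 46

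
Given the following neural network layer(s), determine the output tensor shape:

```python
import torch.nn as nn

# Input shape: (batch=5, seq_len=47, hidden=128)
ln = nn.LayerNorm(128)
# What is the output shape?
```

Input: (5, 47, 128) -> Output: (5, 47, 128)

Answer: (5, 47, 128)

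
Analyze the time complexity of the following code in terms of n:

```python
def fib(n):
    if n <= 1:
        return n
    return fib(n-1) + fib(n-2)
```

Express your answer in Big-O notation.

This is Recursive Fibonacci (naive). Time complexity: O(2^n).

Answer: O(2^n)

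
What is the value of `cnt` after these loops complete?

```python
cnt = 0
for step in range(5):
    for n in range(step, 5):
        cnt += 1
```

Upper triangle: 5 + 4 + ... + 1
`cnt` takes the values: 0 → 1 → 2 → 3 → 4 → 5 → 6 → 7 → 8 → 9 → 10 → 11 → 12 → 13 → 14 → 15

Answer: 15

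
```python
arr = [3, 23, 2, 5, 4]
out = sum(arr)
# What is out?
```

Trace:
`arr = [3, 23, 2, 5, 4]` → arr = [3, 23, 2, 5, 4]
`out = sum(arr)` → out = 37
So out = 37

Answer: 37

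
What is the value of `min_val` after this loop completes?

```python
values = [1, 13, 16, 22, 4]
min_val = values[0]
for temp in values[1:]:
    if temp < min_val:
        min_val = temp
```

Minimum of [1, 13, 16, 22, 4]
`min_val` takes the values: 1

Answer: 1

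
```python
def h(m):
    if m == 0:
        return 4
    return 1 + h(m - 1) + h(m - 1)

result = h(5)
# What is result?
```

h(m) = 1 + 2·h(m-1), h(0)=4. Closed form: (4+1)·2^5 - 1 = 159.

Answer: 159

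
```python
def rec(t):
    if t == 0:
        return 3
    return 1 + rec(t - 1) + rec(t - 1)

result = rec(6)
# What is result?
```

rec(t) = 1 + 2·rec(t-1), rec(0)=3. Closed form: (3+1)·2^6 - 1 = 255.

Answer: 255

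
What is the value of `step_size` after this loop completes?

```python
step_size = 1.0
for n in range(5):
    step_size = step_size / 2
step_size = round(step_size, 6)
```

Halving LR 5 times: 1 / 2^5
`step_size` takes the values: 1.0 → 0.5 → 0.25 → 0.125 → 0.0625 → 0.03125

Answer: 0.03125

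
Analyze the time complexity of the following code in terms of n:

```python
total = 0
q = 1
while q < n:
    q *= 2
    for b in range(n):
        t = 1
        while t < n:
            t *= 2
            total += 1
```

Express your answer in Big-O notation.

Each loop level contributes: log n × n × log n. Multiplying the contributions gives O(n log² n).

Answer: O(n log² n)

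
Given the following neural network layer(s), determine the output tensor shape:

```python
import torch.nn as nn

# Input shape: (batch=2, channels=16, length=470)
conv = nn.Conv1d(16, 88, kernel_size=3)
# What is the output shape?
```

Input: (2, 16, 470) -> Output: (2, 88, 468)

Answer: (2, 88, 468)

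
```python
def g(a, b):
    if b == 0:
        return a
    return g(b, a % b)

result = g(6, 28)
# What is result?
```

g(6, 28) -> g(28, 6) -> g(6, 4) -> g(4, 2) -> g(2, 0) -> 2

Answer: 2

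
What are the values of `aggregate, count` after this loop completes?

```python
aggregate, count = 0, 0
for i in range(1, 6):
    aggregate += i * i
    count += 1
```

Sum of squares and count
`aggregate, count` takes the values: (0, 0) → (1, 0) → (1, 1) → (5, 1) → (5, 2) → (14, 2) → (14, 3) → (30, 3) → (30, 4) → (55, 4) → (55, 5)

Answer: 55, 5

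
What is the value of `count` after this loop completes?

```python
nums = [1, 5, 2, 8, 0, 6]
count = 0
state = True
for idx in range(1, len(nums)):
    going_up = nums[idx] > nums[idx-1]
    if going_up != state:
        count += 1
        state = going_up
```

Count direction changes in [1, 5, 2, 8, 0, 6]
`count` takes the values: 0 → 1 → 2 → 3 → 4

Answer: 4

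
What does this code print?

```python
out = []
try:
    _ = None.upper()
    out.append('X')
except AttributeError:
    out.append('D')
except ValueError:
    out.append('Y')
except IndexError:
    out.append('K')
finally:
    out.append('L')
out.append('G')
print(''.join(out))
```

Execution trace: 'D' (except AttributeError) → 'L' (finally) → 'G' (after the try/except). Output: DLG

Answer: DLG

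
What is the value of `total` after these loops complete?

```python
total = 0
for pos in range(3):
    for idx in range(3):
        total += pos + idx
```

Sum of all pos+idx for pos,idx in 3x3
`total` takes the values: 0 → 1 → 3 → 4 → 6 → 9 → 11 → 14 → 18

Answer: 18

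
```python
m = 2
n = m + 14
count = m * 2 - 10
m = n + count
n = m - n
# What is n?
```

Trace:
`m = 2` → m = 2
`n = m + 14` → n = 16
`count = m * 2 - 10` → count = -6
`m = n + count` → m = 10
`n = m - n` → n = -6
So n = -6

Answer: -6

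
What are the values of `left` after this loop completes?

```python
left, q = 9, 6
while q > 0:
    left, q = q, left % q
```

GCD of 9 and 6
`left` takes the values: 9 → 6 → 3

Answer: 3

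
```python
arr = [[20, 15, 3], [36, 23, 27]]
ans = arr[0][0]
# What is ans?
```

Trace:
`arr = [[20, 15, 3], [36, 23, 27]]` → arr = [[20, 15, 3], [36, 23, 27]]
`ans = arr[0][0]` → ans = 20
So ans = 20

Answer: 20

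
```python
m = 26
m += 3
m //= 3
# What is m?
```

Trace:
`m = 26` → m = 26
`m += 3` → m = 29
`m //= 3` → m = 9
So m = 9

Answer: 9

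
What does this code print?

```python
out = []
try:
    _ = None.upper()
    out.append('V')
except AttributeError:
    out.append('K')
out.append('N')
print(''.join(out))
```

Execution trace: 'K' (except AttributeError) → 'N' (after the try/except). Output: KN

Answer: KN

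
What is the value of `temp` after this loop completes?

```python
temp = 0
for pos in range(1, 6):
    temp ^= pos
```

XOR of 1 to 5
`temp` takes the values: 0 → 1 → 3 → 0 → 4 → 1

Answer: 1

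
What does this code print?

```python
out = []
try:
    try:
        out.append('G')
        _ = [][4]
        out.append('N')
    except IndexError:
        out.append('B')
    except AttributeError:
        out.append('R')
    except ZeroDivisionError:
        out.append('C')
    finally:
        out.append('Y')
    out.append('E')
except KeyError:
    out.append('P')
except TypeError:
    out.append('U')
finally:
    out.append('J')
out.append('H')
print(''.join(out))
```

Execution trace: 'G' (inner try body) → 'B' (inner except IndexError) → 'Y' (inner finally) → 'E' (try body, no exception) → 'J' (finally) → 'H' (after the try/except). Output: GBYEJH

Answer: GBYEJH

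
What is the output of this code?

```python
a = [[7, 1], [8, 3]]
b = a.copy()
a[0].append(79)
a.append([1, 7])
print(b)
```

Key concept: shallow copy with nested lists.
Step by step:
`a = [[7, 1], [8, 3]]` → a = [[7, 1], [8, 3]]
`b = a.copy()` → b = [[7, 1], [8, 3]]
`a[0].append(79)` → a = [[7, 1, 79], [8, 3]]; b = [[7, 1, 79], [8, 3]]
`a.append([1, 7])` → a = [[7, 1, 79], [8, 3], [1, 7]]
`print(b)` → prints [[7, 1, 79], [8, 3]]

Answer: [[7, 1, 79], [8, 3]]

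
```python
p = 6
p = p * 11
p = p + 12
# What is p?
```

Trace:
`p = 6` → p = 6
`p = p * 11` → p = 66
`p = p + 12` → p = 78
So p = 78

Answer: 78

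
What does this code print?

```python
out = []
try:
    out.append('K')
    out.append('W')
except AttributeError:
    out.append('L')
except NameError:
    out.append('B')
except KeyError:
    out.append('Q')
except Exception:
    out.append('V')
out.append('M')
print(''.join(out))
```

Execution trace: 'K' (try body) → 'W' (try body, no exception) → 'M' (after the try/except). Output: KWM

Answer: KWM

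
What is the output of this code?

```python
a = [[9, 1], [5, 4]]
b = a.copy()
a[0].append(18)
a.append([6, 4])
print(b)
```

Key concept: shallow copy with nested lists.
Step by step:
`a = [[9, 1], [5, 4]]` → a = [[9, 1], [5, 4]]
`b = a.copy()` → b = [[9, 1], [5, 4]]
`a[0].append(18)` → a = [[9, 1, 18], [5, 4]]; b = [[9, 1, 18], [5, 4]]
`a.append([6, 4])` → a = [[9, 1, 18], [5, 4], [6, 4]]
`print(b)` → prints [[9, 1, 18], [5, 4]]

Answer: [[9, 1, 18], [5, 4]]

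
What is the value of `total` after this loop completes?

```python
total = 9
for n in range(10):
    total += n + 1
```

Start at 9, add 1 to 10 = 64
`total` takes the values: 9 → 10 → 12 → 15 → 19 → 24 → 30 → 37 → 45 → 54 → 64

Answer: 64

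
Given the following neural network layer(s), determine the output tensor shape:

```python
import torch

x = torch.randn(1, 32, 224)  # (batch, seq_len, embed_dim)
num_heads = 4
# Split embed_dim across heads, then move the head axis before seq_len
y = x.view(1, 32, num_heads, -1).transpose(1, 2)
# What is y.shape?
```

Input: (1, 32, 224) -> head_dim = 224 // 4 = 56; after view: (1, 32, 4, 56) -> after transpose(1, 2): (1, 4, 32, 56) -> Output: (1, 4, 32, 56)

Answer: (1, 4, 32, 56)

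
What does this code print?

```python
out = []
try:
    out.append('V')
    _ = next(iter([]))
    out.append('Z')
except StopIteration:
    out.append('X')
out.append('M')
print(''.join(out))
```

Execution trace: 'V' (try body) → 'X' (except StopIteration) → 'M' (after the try/except). Output: VXM

Answer: VXM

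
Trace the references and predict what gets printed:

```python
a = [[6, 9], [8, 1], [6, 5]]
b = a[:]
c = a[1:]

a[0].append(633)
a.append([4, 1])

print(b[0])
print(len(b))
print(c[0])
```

Key concept: slice with nested mutation.
Step by step:
`a = [[6, 9], [8, 1], [6, 5]]` → a = [[6, 9], [8, 1], [6, 5]]
`b = a[:]` → b = [[6, 9], [8, 1], [6, 5]]
`c = a[1:]` → c = [[8, 1], [6, 5]]
`a[0].append(633)` → a = [[6, 9, 633], [8, 1], [6, 5]]; b = [[6, 9, 633], [8, 1], [6, 5]]
`a.append([4, 1])` → a = [[6, 9, 633], [8, 1], [6, 5], [4, 1]]
`print(b[0])` → prints [6, 9, 633]
`print(len(b))` → prints 3
`print(c[0])` → prints [8, 1]

Answer:
[6, 9, 633]
3
[8, 1]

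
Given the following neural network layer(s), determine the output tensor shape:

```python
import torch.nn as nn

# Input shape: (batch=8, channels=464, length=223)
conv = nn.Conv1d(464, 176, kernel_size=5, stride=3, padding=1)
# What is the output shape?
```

Input: (8, 464, 223) -> Output: (8, 176, 74)

Answer: (8, 176, 74)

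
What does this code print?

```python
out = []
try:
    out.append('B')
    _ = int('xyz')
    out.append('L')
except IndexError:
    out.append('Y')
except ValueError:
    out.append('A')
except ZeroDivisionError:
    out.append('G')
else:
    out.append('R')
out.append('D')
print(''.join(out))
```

Execution trace: 'B' (try body) → 'A' (except ValueError) → 'D' (after the try/except). Output: BAD

Answer: BAD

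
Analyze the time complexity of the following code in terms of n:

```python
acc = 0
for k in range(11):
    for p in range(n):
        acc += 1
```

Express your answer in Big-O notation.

Each loop level contributes: 1 × n. Multiplying the contributions gives O(n).

Answer: O(n)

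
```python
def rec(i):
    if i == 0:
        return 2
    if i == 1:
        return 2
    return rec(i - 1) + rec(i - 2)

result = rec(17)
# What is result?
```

Build up from base cases: rec(0)=2, rec(1)=2, rec(2)=4, rec(3)=6, rec(4)=10, rec(5)=16, rec(6)=26, ..., rec(17)=5168

Answer: 5168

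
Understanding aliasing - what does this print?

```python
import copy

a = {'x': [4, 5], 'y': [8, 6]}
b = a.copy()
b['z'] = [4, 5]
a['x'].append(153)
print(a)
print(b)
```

Key concept: shallow copy of dict with mutable values.
Step by step:
`a = {'x': [4, 5], 'y': [8, 6]}` → a = {'x': [4, 5], 'y': [8, 6]}
`b = a.copy()` → b = {'x': [4, 5], 'y': [8, 6]}
`b['z'] = [4, 5]` → b = {'x': [4, 5], 'y': [8, 6], 'z': [4, 5]}
`a['x'].append(153)` → a = {'x': [4, 5, 153], 'y': [8, 6]}; b = {'x': [4, 5, 153], 'y': [8, 6], 'z': [4, 5]}
`print(a)` → prints {'x': [4, 5, 153], 'y': [8, 6]}
`print(b)` → prints {'x': [4, 5, 153], 'y': [8, 6], 'z': [4, 5]}

Answer:
{'x': [4, 5, 153], 'y': [8, 6]}
{'x': [4, 5, 153], 'y': [8, 6], 'z': [4, 5]}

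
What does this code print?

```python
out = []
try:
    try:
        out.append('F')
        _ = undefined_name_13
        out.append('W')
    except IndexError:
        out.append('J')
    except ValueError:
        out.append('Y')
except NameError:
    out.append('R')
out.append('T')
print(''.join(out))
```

Execution trace: 'F' (try body) → 'R' (outer except NameError) → 'T' (after the try/except). Output: FRT

Answer: FRT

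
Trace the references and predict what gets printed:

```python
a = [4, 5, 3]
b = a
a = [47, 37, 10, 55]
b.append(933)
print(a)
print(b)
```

Key concept: rebinding vs mutation: a is rebound to a new list, b still points at the original.
Step by step:
`a = [4, 5, 3]` → a = [4, 5, 3]
`b = a` → b = [4, 5, 3] (same object as a)
`a = [47, 37, 10, 55]` → a = [47, 37, 10, 55]
`b.append(933)` → b = [4, 5, 3, 933]
`print(a)` → prints [47, 37, 10, 55]
`print(b)` → prints [4, 5, 3, 933]

Answer:
[47, 37, 10, 55]
[4, 5, 3, 933]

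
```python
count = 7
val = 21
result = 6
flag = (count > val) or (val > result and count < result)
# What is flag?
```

Trace:
`count = 7` → count = 7
`val = 21` → val = 21
`result = 6` → result = 6
`flag = (count > val) or (val > result and count < result)` → flag = False
So flag = False

Answer: False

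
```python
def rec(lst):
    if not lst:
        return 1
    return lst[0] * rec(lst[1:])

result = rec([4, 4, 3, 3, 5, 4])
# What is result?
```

Product over [4, 4, 3, 3, 5, 4] = 4 * 4 * 3 * 3 * 5 * 4 = 2880

Answer: 2880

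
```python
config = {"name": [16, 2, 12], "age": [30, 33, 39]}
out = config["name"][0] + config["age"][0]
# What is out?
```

Trace:
`config = {"name": [16, 2, 12], "age": [30, 33, 39]}` → config = {'name': [16, 2, 12], 'age': [30, 33, 39]}
`out = config["name"][0] + config["age"][0]` → out = 46
So out = 46

Answer: 46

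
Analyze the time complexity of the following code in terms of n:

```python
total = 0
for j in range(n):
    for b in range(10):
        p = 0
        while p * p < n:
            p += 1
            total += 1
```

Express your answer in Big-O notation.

Each loop level contributes: n × 1 × √n. Multiplying the contributions gives O(n√n).

Answer: O(n√n)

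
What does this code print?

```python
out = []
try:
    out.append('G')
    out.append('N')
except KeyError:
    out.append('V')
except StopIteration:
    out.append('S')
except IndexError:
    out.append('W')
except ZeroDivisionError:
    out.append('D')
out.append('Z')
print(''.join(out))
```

Execution trace: 'G' (try body) → 'N' (try body, no exception) → 'Z' (after the try/except). Output: GNZ

Answer: GNZ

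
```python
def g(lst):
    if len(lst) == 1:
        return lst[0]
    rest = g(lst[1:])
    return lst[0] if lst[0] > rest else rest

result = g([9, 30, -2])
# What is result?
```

Recursive max over [9, 30, -2] = 30

Answer: 30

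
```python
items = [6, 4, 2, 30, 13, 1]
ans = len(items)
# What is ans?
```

Trace:
`items = [6, 4, 2, 30, 13, 1]` → items = [6, 4, 2, 30, 13, 1]
`ans = len(items)` → ans = 6
So ans = 6

Answer: 6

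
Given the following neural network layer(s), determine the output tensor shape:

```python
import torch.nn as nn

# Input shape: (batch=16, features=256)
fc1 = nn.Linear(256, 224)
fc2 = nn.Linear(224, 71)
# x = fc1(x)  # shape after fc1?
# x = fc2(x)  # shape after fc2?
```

Input: (16, 256) -> after fc1: (16, 224) -> Output: (16, 71)

Answer: (16, 71)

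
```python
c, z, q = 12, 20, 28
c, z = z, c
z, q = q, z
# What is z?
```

Trace:
`c, z, q = 12, 20, 28` → c = 12; z = 20; q = 28
`c, z = z, c` → c = 20; z = 12
`z, q = q, z` → z = 28; q = 12
So z = 28

Answer: 28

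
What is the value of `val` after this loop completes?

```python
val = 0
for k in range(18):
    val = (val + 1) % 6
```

Increment mod 6, 18 times = 0
`val` takes the values: 0 → 1 → 2 → 3 → 4 → 5 → 0 → 1 → 2 → 3 → 4 → 5 → 0 → 1 → 2 → 3 → 4 → 5 → 0

Answer: 0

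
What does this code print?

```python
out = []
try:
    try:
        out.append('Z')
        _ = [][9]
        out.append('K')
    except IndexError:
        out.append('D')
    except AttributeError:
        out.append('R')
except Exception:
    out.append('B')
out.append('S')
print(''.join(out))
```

Execution trace: 'Z' (inner try body) → 'D' (inner except IndexError) → 'S' (after the try/except). Output: ZDS

Answer: ZDS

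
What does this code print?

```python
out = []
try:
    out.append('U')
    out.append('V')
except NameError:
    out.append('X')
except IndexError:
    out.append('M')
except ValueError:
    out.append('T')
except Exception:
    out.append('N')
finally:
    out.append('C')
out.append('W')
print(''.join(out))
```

Execution trace: 'U' (try body) → 'V' (try body, no exception) → 'C' (finally) → 'W' (after the try/except). Output: UVCW

Answer: UVCW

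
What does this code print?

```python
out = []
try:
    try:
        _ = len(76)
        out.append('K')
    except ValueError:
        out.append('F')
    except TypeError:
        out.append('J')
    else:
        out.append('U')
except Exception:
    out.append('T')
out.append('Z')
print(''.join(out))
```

Execution trace: 'J' (inner except TypeError) → 'Z' (after the try/except). Output: JZ

Answer: JZ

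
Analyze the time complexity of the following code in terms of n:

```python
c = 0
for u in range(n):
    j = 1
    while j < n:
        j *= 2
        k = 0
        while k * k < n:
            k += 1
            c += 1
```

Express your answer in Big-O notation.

Each loop level contributes: n × log n × √n. Multiplying the contributions gives O(n√n log n).

Answer: O(n√n log n)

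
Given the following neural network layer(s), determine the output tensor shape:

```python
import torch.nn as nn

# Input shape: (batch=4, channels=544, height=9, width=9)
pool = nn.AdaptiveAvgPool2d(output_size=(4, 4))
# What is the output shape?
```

Input: (4, 544, 9, 9) -> Output: (4, 544, 4, 4)

Answer: (4, 544, 4, 4)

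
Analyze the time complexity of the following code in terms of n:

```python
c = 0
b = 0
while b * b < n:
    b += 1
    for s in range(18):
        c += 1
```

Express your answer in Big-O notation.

Each loop level contributes: √n × 1. Multiplying the contributions gives O(√n).

Answer: O(√n)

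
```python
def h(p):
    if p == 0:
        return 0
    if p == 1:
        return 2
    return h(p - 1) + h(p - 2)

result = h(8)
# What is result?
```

Build up from base cases: h(0)=0, h(1)=2, h(2)=2, h(3)=4, h(4)=6, h(5)=10, h(6)=16, ..., h(8)=42

Answer: 42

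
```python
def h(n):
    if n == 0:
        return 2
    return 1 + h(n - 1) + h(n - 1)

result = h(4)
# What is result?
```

h(n) = 1 + 2·h(n-1), h(0)=2. Closed form: (2+1)·2^4 - 1 = 47.

Answer: 47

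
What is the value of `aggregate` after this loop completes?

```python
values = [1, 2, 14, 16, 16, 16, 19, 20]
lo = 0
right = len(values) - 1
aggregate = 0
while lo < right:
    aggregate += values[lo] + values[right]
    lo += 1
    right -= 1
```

Sum of pairs from ends
`aggregate` takes the values: 0 → 21 → 42 → 72 → 104

Answer: 104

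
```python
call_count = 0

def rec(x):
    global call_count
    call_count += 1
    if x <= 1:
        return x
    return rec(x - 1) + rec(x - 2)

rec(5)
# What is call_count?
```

Calls(x) = 1 + Calls(x-1) + Calls(x-2); Calls(0)=Calls(1)=1. For x=5 this gives 15.

Answer: 15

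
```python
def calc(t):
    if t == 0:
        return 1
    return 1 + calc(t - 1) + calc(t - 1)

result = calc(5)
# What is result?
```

calc(t) = 1 + 2·calc(t-1), calc(0)=1. Closed form: (1+1)·2^5 - 1 = 63.

Answer: 63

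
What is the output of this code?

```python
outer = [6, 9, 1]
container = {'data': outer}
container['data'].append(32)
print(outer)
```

Key concept: dict holds reference to list.
Step by step:
`outer = [6, 9, 1]` → outer = [6, 9, 1]
`container = {'data': outer}` → container = {'data': [6, 9, 1]}
`container['data'].append(32)` → outer = [6, 9, 1, 32]; container = {'data': [6, 9, 1, 32]}
`print(outer)` → prints [6, 9, 1, 32]

Answer: [6, 9, 1, 32]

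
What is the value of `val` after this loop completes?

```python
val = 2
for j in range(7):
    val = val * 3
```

Multiply by 3, 7 times: 2 * 3^7 = 4374
`val` takes the values: 2 → 6 → 18 → 54 → 162 → 486 → 1458 → 4374

Answer: 4374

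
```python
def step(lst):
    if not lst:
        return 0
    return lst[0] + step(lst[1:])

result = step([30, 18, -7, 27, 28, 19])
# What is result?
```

30 + 18 + (-7) + 27 + 28 + 19 + 0 = 115

Answer: 115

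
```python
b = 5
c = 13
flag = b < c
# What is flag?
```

Trace:
`b = 5` → b = 5
`c = 13` → c = 13
`flag = b < c` → flag = True
So flag = True

Answer: True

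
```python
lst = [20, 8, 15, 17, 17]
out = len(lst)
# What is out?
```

Trace:
`lst = [20, 8, 15, 17, 17]` → lst = [20, 8, 15, 17, 17]
`out = len(lst)` → out = 5
So out = 5

Answer: 5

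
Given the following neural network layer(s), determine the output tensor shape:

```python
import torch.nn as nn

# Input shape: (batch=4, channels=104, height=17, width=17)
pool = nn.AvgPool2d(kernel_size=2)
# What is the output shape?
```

Input: (4, 104, 17, 17) -> Output: (4, 104, 8, 8)

Answer: (4, 104, 8, 8)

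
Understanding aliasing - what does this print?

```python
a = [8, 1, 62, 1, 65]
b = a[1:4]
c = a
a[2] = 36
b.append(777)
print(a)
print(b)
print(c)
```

Key concept: slice vs alias.
Step by step:
`a = [8, 1, 62, 1, 65]` → a = [8, 1, 62, 1, 65]
`b = a[1:4]` → b = [1, 62, 1]
`c = a` → c = [8, 1, 62, 1, 65] (same object as a)
`a[2] = 36` → a = [8, 1, 36, 1, 65] (same object as c); c = [8, 1, 36, 1, 65] (same object as a)
`b.append(777)` → b = [1, 62, 1, 777]
`print(a)` → prints [8, 1, 36, 1, 65]
`print(b)` → prints [1, 62, 1, 777]
`print(c)` → prints [8, 1, 36, 1, 65]

Answer:
[8, 1, 36, 1, 65]
[1, 62, 1, 777]
[8, 1, 36, 1, 65]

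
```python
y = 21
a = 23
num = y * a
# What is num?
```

Trace:
`y = 21` → y = 21
`a = 23` → a = 23
`num = y * a` → num = 483
So num = 483

Answer: 483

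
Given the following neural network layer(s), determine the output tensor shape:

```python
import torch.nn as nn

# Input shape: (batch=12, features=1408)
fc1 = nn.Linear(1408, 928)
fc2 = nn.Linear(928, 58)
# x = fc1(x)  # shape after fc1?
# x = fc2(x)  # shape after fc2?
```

Input: (12, 1408) -> after fc1: (12, 928) -> Output: (12, 58)

Answer: (12, 58)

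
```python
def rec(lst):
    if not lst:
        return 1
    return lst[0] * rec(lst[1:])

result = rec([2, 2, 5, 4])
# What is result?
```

Product over [2, 2, 5, 4] = 2 * 2 * 5 * 4 = 80

Answer: 80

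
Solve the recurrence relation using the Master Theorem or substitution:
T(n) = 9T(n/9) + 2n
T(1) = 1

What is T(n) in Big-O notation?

By Master Theorem: a=9, b=9, f(n)=2n. Since log_9(9) = 1 and f(n) = Θ(n^1), Case 2 applies. T(n) = O(n log n).

Answer: O(n log n)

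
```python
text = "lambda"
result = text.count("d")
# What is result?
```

Trace:
`text = "lambda"` → text = 'lambda'
`result = text.count("d")` → result = 1
So result = 1

Answer: 1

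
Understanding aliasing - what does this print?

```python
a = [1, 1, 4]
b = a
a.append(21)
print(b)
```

Key concept: basic list aliasing.
Step by step:
`a = [1, 1, 4]` → a = [1, 1, 4]
`b = a` → b = [1, 1, 4] (same object as a)
`a.append(21)` → a = [1, 1, 4, 21] (same object as b); b = [1, 1, 4, 21] (same object as a)
`print(b)` → prints [1, 1, 4, 21]

Answer: [1, 1, 4, 21]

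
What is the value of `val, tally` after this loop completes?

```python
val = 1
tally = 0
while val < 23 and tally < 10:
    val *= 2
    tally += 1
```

Double until >= 23 or 10 iterations
`val, tally` takes the values: (1, 0) → (2, 0) → (2, 1) → (4, 1) → (4, 2) → (8, 2) → (8, 3) → (16, 3) → (16, 4) → (32, 4) → (32, 5)

Answer: 32, 5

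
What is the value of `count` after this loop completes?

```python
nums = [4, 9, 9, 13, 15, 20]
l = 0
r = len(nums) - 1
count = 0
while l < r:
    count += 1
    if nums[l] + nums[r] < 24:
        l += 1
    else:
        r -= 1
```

Steps to find pair summing to 24
`count` takes the values: 0 → 1 → 2 → 3 → 4 → 5

Answer: 5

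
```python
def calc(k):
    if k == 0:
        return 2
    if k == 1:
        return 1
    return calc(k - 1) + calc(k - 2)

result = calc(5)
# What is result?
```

Build up from base cases: calc(0)=2, calc(1)=1, calc(2)=3, calc(3)=4, calc(4)=7, calc(5)=11

Answer: 11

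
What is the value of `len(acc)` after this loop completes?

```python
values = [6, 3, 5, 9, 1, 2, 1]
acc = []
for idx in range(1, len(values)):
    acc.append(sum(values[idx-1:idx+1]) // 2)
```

Number of 2-element averages
`acc` takes the values: [] → [4] → [4, 4] → [4, 4, 7] → [4, 4, 7, 5] → [4, 4, 7, 5, 1] → [4, 4, 7, 5, 1, 1]
So `len(acc)` = 6

Answer: 6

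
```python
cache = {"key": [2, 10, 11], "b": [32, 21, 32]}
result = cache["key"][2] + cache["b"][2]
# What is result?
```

Trace:
`cache = {"key": [2, 10, 11], "b": [32, 21, 32]}` → cache = {'key': [2, 10, 11], 'b': [32, 21, 32]}
`result = cache["key"][2] + cache["b"][2]` → result = 43
So result = 43

Answer: 43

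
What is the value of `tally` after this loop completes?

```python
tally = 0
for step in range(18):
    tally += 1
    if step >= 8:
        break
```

Loop breaks when step reaches 8, tally is 9
`tally` takes the values: 0 → 1 → 2 → 3 → 4 → 5 → 6 → 7 → 8 → 9

Answer: 9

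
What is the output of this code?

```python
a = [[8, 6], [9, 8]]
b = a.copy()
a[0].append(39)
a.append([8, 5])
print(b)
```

Key concept: shallow copy with nested lists.
Step by step:
`a = [[8, 6], [9, 8]]` → a = [[8, 6], [9, 8]]
`b = a.copy()` → b = [[8, 6], [9, 8]]
`a[0].append(39)` → a = [[8, 6, 39], [9, 8]]; b = [[8, 6, 39], [9, 8]]
`a.append([8, 5])` → a = [[8, 6, 39], [9, 8], [8, 5]]
`print(b)` → prints [[8, 6, 39], [9, 8]]

Answer: [[8, 6, 39], [9, 8]]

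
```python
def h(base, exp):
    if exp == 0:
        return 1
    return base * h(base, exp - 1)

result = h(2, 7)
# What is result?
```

h(2, 7) = 2 * 2 * 2 * 2 * 2 * 2 * 2 = 128

Answer: 128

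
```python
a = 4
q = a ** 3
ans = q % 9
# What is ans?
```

Trace:
`a = 4` → a = 4
`q = a ** 3` → q = 64
`ans = q % 9` → ans = 1
So ans = 1

Answer: 1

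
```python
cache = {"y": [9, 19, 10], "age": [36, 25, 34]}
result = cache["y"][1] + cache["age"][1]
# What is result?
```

Trace:
`cache = {"y": [9, 19, 10], "age": [36, 25, 34]}` → cache = {'y': [9, 19, 10], 'age': [36, 25, 34]}
`result = cache["y"][1] + cache["age"][1]` → result = 44
So result = 44

Answer: 44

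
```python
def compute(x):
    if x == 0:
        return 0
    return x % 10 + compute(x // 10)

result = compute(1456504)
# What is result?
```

Sum of digits of 1456504: 4 + 0 + 5 + 6 + 5 + 4 + 1 = 25

Answer: 25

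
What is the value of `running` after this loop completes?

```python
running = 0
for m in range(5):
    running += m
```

Sum of 0 to 4 = 10
`running` takes the values: 0 → 1 → 3 → 6 → 10

Answer: 10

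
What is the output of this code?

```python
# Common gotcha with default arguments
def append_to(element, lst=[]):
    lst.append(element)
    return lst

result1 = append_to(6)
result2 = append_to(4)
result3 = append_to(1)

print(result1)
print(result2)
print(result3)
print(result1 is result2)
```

Key concept: mutable default argument gotcha.
Step by step:
`result1 = append_to(6)` → result1 = [6]
`result2 = append_to(4)` → result1 = [6, 4] (same object as result2); result2 = [6, 4] (same object as result1)
`result3 = append_to(1)` → result1 = [6, 4, 1] (same object as result2, result3); result2 = [6, 4, 1] (same object as result1, result3); result3 = [6, 4, 1] (same object as result1, result2)
`print(result1)` → prints [6, 4, 1]
`print(result2)` → prints [6, 4, 1]
`print(result3)` → prints [6, 4, 1]
`print(result1 is result2)` → prints True

Answer:
[6, 4, 1]
[6, 4, 1]
[6, 4, 1]
True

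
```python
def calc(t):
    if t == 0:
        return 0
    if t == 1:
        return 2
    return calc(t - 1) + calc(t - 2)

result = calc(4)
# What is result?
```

Build up from base cases: calc(0)=0, calc(1)=2, calc(2)=2, calc(3)=4, calc(4)=6

Answer: 6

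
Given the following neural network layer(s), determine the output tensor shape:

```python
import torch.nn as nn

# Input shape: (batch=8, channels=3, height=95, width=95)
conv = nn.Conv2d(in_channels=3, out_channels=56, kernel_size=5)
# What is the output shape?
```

Input: (8, 3, 95, 95) -> Output: (8, 56, 91, 91)

Answer: (8, 56, 91, 91)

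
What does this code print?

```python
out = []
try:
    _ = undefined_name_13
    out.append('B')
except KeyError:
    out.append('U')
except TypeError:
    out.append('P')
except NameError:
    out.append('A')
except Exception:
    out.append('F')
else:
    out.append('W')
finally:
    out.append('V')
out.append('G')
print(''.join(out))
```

Execution trace: 'A' (except NameError) → 'V' (finally) → 'G' (after the try/except). Output: AVG

Answer: AVG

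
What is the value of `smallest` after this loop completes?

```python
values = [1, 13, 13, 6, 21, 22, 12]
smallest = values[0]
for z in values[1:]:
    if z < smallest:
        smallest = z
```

Minimum of [1, 13, 13, 6, 21, 22, 12]
`smallest` takes the values: 1

Answer: 1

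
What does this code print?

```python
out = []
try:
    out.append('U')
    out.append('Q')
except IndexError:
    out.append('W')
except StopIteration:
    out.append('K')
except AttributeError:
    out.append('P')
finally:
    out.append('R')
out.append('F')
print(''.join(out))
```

Execution trace: 'U' (try body) → 'Q' (try body, no exception) → 'R' (finally) → 'F' (after the try/except). Output: UQRF

Answer: UQRF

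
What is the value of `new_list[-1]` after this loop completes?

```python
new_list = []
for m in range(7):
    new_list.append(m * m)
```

Last element of squares 0 to 6
`new_list` takes the values: [] → [0] → [0, 1] → [0, 1, 4] → [0, 1, 4, 9] → [0, 1, 4, 9, 16] → [0, 1, 4, 9, 16, 25] → [0, 1, 4, 9, 16, 25, 36]
So `new_list[-1]` = 36

Answer: 36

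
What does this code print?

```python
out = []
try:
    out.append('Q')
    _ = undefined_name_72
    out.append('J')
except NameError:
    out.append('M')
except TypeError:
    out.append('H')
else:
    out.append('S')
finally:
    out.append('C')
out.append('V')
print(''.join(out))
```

Execution trace: 'Q' (try body) → 'M' (except NameError) → 'C' (finally) → 'V' (after the try/except). Output: QMCV

Answer: QMCV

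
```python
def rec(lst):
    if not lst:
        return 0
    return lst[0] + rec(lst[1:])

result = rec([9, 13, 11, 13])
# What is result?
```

9 + 13 + 11 + 13 + 0 = 46

Answer: 46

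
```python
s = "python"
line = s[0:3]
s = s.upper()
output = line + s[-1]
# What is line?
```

Trace:
`s = "python"` → s = 'python'
`line = s[0:3]` → line = 'pyt'
`s = s.upper()` → s = 'PYTHON'
`output = line + s[-1]` → output = 'pytN'
So line = 'pyt'

Answer: 'pyt'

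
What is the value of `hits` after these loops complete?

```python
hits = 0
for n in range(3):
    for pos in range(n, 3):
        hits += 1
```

Upper triangle: 3 + 2 + ... + 1
`hits` takes the values: 0 → 1 → 2 → 3 → 4 → 5 → 6

Answer: 6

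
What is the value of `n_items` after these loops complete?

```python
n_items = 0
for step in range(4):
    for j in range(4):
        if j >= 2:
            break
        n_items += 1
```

Inner breaks at 2, outer runs 4 times
`n_items` takes the values: 0 → 1 → 2 → 3 → 4 → 5 → 6 → 7 → 8

Answer: 8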